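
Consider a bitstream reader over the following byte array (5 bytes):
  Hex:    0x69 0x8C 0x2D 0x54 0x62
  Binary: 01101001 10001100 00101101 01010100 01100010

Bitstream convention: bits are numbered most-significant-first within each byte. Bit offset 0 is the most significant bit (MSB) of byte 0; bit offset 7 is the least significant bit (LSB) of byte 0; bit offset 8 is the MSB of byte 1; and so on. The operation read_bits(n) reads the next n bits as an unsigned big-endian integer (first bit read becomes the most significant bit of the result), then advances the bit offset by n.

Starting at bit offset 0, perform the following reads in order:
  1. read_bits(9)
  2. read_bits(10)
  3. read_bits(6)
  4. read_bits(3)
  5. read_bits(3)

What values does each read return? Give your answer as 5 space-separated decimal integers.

Answer: 211 97 26 5 2

Derivation:
Read 1: bits[0:9] width=9 -> value=211 (bin 011010011); offset now 9 = byte 1 bit 1; 31 bits remain
Read 2: bits[9:19] width=10 -> value=97 (bin 0001100001); offset now 19 = byte 2 bit 3; 21 bits remain
Read 3: bits[19:25] width=6 -> value=26 (bin 011010); offset now 25 = byte 3 bit 1; 15 bits remain
Read 4: bits[25:28] width=3 -> value=5 (bin 101); offset now 28 = byte 3 bit 4; 12 bits remain
Read 5: bits[28:31] width=3 -> value=2 (bin 010); offset now 31 = byte 3 bit 7; 9 bits remain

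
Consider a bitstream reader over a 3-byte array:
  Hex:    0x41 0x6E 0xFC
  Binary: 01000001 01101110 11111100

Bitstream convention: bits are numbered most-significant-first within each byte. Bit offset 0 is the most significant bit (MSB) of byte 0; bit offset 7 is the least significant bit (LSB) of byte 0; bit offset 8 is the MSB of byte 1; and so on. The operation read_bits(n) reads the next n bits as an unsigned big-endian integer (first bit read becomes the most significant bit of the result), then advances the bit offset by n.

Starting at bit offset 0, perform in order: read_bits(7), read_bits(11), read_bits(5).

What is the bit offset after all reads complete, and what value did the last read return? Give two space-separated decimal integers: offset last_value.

Read 1: bits[0:7] width=7 -> value=32 (bin 0100000); offset now 7 = byte 0 bit 7; 17 bits remain
Read 2: bits[7:18] width=11 -> value=1467 (bin 10110111011); offset now 18 = byte 2 bit 2; 6 bits remain
Read 3: bits[18:23] width=5 -> value=30 (bin 11110); offset now 23 = byte 2 bit 7; 1 bits remain

Answer: 23 30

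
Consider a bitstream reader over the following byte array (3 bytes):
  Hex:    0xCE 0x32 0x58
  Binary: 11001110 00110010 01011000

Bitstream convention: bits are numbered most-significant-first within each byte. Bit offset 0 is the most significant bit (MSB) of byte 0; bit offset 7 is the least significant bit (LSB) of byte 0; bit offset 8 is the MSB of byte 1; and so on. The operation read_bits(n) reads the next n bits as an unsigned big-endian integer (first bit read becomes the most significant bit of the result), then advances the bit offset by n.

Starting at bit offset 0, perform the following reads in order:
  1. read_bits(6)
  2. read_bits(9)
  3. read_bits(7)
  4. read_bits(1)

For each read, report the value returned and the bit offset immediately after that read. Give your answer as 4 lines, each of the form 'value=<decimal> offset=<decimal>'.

Read 1: bits[0:6] width=6 -> value=51 (bin 110011); offset now 6 = byte 0 bit 6; 18 bits remain
Read 2: bits[6:15] width=9 -> value=281 (bin 100011001); offset now 15 = byte 1 bit 7; 9 bits remain
Read 3: bits[15:22] width=7 -> value=22 (bin 0010110); offset now 22 = byte 2 bit 6; 2 bits remain
Read 4: bits[22:23] width=1 -> value=0 (bin 0); offset now 23 = byte 2 bit 7; 1 bits remain

Answer: value=51 offset=6
value=281 offset=15
value=22 offset=22
value=0 offset=23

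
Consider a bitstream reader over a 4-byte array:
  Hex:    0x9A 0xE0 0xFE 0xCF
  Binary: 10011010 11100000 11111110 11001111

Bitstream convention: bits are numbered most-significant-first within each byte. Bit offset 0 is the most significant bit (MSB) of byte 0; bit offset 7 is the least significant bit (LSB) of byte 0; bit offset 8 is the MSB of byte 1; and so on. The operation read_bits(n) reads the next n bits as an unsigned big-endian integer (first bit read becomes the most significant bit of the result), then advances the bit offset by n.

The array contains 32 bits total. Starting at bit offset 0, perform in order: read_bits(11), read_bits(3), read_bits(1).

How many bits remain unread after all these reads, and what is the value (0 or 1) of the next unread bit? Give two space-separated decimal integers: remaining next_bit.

Answer: 17 0

Derivation:
Read 1: bits[0:11] width=11 -> value=1239 (bin 10011010111); offset now 11 = byte 1 bit 3; 21 bits remain
Read 2: bits[11:14] width=3 -> value=0 (bin 000); offset now 14 = byte 1 bit 6; 18 bits remain
Read 3: bits[14:15] width=1 -> value=0 (bin 0); offset now 15 = byte 1 bit 7; 17 bits remain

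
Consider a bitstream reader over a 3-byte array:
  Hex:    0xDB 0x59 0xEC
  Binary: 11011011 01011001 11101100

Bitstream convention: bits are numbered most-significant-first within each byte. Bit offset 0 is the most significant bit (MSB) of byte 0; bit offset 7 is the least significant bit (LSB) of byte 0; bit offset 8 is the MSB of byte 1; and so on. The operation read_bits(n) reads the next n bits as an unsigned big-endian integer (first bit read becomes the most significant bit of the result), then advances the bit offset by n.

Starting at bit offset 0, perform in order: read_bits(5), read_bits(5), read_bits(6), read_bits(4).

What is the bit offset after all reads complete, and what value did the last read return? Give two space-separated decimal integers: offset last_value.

Read 1: bits[0:5] width=5 -> value=27 (bin 11011); offset now 5 = byte 0 bit 5; 19 bits remain
Read 2: bits[5:10] width=5 -> value=13 (bin 01101); offset now 10 = byte 1 bit 2; 14 bits remain
Read 3: bits[10:16] width=6 -> value=25 (bin 011001); offset now 16 = byte 2 bit 0; 8 bits remain
Read 4: bits[16:20] width=4 -> value=14 (bin 1110); offset now 20 = byte 2 bit 4; 4 bits remain

Answer: 20 14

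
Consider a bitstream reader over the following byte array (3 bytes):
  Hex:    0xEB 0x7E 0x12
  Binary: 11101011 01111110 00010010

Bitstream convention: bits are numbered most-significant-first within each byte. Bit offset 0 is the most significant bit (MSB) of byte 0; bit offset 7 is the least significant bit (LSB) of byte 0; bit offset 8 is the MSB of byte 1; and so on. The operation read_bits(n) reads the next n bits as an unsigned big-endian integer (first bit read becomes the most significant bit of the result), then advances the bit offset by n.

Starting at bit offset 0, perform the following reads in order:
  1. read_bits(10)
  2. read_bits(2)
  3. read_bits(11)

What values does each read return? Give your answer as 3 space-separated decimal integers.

Read 1: bits[0:10] width=10 -> value=941 (bin 1110101101); offset now 10 = byte 1 bit 2; 14 bits remain
Read 2: bits[10:12] width=2 -> value=3 (bin 11); offset now 12 = byte 1 bit 4; 12 bits remain
Read 3: bits[12:23] width=11 -> value=1801 (bin 11100001001); offset now 23 = byte 2 bit 7; 1 bits remain

Answer: 941 3 1801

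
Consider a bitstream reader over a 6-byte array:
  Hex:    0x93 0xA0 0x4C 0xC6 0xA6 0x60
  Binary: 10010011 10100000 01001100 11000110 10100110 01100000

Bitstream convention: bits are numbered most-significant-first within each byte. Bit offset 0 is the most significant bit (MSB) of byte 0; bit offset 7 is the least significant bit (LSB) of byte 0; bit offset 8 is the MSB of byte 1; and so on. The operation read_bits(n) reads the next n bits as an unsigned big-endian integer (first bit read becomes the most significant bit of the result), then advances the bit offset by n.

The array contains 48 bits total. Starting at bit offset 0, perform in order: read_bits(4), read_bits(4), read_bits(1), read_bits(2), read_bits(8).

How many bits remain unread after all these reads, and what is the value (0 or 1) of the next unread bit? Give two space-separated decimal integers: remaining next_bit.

Answer: 29 0

Derivation:
Read 1: bits[0:4] width=4 -> value=9 (bin 1001); offset now 4 = byte 0 bit 4; 44 bits remain
Read 2: bits[4:8] width=4 -> value=3 (bin 0011); offset now 8 = byte 1 bit 0; 40 bits remain
Read 3: bits[8:9] width=1 -> value=1 (bin 1); offset now 9 = byte 1 bit 1; 39 bits remain
Read 4: bits[9:11] width=2 -> value=1 (bin 01); offset now 11 = byte 1 bit 3; 37 bits remain
Read 5: bits[11:19] width=8 -> value=2 (bin 00000010); offset now 19 = byte 2 bit 3; 29 bits remain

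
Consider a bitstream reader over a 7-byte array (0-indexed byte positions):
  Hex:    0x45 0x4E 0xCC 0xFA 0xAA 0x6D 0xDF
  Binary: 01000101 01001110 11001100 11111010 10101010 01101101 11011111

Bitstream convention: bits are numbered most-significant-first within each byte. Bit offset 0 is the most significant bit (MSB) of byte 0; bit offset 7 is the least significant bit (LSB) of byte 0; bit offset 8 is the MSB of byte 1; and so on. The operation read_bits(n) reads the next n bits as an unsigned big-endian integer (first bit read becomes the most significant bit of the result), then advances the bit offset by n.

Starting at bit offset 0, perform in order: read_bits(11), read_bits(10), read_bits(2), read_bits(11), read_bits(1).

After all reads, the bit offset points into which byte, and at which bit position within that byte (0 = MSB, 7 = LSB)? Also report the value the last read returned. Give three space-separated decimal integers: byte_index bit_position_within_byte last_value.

Read 1: bits[0:11] width=11 -> value=554 (bin 01000101010); offset now 11 = byte 1 bit 3; 45 bits remain
Read 2: bits[11:21] width=10 -> value=473 (bin 0111011001); offset now 21 = byte 2 bit 5; 35 bits remain
Read 3: bits[21:23] width=2 -> value=2 (bin 10); offset now 23 = byte 2 bit 7; 33 bits remain
Read 4: bits[23:34] width=11 -> value=1002 (bin 01111101010); offset now 34 = byte 4 bit 2; 22 bits remain
Read 5: bits[34:35] width=1 -> value=1 (bin 1); offset now 35 = byte 4 bit 3; 21 bits remain

Answer: 4 3 1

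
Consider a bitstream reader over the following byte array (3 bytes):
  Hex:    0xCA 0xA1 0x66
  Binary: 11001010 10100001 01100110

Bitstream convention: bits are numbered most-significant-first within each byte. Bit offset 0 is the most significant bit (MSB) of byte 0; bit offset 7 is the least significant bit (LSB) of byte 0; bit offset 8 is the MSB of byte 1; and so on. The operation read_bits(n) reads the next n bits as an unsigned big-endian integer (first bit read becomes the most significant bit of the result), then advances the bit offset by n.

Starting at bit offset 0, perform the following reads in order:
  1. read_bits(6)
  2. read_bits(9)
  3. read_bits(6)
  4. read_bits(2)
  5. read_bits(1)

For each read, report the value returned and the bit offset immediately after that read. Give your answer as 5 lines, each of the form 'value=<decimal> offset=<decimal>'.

Answer: value=50 offset=6
value=336 offset=15
value=44 offset=21
value=3 offset=23
value=0 offset=24

Derivation:
Read 1: bits[0:6] width=6 -> value=50 (bin 110010); offset now 6 = byte 0 bit 6; 18 bits remain
Read 2: bits[6:15] width=9 -> value=336 (bin 101010000); offset now 15 = byte 1 bit 7; 9 bits remain
Read 3: bits[15:21] width=6 -> value=44 (bin 101100); offset now 21 = byte 2 bit 5; 3 bits remain
Read 4: bits[21:23] width=2 -> value=3 (bin 11); offset now 23 = byte 2 bit 7; 1 bits remain
Read 5: bits[23:24] width=1 -> value=0 (bin 0); offset now 24 = byte 3 bit 0; 0 bits remain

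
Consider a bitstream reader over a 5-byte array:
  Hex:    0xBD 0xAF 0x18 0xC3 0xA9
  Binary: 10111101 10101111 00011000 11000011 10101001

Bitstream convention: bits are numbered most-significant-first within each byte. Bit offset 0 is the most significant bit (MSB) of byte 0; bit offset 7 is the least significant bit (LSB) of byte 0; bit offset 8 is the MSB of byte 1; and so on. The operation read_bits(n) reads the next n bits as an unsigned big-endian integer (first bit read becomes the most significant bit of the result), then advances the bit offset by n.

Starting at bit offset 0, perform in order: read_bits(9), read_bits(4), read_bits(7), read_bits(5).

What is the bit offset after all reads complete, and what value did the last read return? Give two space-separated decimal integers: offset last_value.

Read 1: bits[0:9] width=9 -> value=379 (bin 101111011); offset now 9 = byte 1 bit 1; 31 bits remain
Read 2: bits[9:13] width=4 -> value=5 (bin 0101); offset now 13 = byte 1 bit 5; 27 bits remain
Read 3: bits[13:20] width=7 -> value=113 (bin 1110001); offset now 20 = byte 2 bit 4; 20 bits remain
Read 4: bits[20:25] width=5 -> value=17 (bin 10001); offset now 25 = byte 3 bit 1; 15 bits remain

Answer: 25 17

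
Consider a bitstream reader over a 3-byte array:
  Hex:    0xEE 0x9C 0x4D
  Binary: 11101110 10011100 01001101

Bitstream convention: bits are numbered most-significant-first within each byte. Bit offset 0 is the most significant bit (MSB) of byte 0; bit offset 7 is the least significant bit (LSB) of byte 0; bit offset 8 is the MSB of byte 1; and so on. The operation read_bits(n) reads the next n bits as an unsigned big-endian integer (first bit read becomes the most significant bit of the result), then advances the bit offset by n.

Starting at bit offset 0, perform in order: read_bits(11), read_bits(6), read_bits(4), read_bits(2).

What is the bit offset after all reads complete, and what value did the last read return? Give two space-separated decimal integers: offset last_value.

Read 1: bits[0:11] width=11 -> value=1908 (bin 11101110100); offset now 11 = byte 1 bit 3; 13 bits remain
Read 2: bits[11:17] width=6 -> value=56 (bin 111000); offset now 17 = byte 2 bit 1; 7 bits remain
Read 3: bits[17:21] width=4 -> value=9 (bin 1001); offset now 21 = byte 2 bit 5; 3 bits remain
Read 4: bits[21:23] width=2 -> value=2 (bin 10); offset now 23 = byte 2 bit 7; 1 bits remain

Answer: 23 2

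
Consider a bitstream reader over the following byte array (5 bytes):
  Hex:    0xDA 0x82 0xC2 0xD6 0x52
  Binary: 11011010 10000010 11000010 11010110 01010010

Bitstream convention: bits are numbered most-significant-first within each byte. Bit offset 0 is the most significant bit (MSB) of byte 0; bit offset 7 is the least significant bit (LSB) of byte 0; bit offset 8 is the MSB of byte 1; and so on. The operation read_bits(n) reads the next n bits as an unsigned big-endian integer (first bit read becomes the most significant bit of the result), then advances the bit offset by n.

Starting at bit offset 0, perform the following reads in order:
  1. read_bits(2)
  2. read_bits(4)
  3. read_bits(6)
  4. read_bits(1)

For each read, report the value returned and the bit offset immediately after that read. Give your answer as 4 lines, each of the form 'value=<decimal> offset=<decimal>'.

Read 1: bits[0:2] width=2 -> value=3 (bin 11); offset now 2 = byte 0 bit 2; 38 bits remain
Read 2: bits[2:6] width=4 -> value=6 (bin 0110); offset now 6 = byte 0 bit 6; 34 bits remain
Read 3: bits[6:12] width=6 -> value=40 (bin 101000); offset now 12 = byte 1 bit 4; 28 bits remain
Read 4: bits[12:13] width=1 -> value=0 (bin 0); offset now 13 = byte 1 bit 5; 27 bits remain

Answer: value=3 offset=2
value=6 offset=6
value=40 offset=12
value=0 offset=13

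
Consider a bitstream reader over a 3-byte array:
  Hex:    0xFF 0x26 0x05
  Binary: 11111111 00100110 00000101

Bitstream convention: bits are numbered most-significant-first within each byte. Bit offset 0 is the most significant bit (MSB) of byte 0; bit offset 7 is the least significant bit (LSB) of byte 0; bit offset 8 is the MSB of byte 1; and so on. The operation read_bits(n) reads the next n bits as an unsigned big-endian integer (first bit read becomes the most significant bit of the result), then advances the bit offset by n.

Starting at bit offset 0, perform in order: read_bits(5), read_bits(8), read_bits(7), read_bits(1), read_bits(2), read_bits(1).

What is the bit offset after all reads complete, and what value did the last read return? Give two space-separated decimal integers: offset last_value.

Read 1: bits[0:5] width=5 -> value=31 (bin 11111); offset now 5 = byte 0 bit 5; 19 bits remain
Read 2: bits[5:13] width=8 -> value=228 (bin 11100100); offset now 13 = byte 1 bit 5; 11 bits remain
Read 3: bits[13:20] width=7 -> value=96 (bin 1100000); offset now 20 = byte 2 bit 4; 4 bits remain
Read 4: bits[20:21] width=1 -> value=0 (bin 0); offset now 21 = byte 2 bit 5; 3 bits remain
Read 5: bits[21:23] width=2 -> value=2 (bin 10); offset now 23 = byte 2 bit 7; 1 bits remain
Read 6: bits[23:24] width=1 -> value=1 (bin 1); offset now 24 = byte 3 bit 0; 0 bits remain

Answer: 24 1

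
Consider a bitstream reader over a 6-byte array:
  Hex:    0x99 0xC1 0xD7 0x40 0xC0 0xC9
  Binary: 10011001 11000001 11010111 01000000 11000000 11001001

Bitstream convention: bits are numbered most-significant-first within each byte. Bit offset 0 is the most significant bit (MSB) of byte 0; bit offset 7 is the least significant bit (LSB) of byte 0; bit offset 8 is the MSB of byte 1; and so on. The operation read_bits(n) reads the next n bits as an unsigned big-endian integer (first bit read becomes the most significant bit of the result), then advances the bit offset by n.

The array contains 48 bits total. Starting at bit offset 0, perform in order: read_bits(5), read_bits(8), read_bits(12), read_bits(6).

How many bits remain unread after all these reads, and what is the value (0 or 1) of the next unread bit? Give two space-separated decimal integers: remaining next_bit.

Read 1: bits[0:5] width=5 -> value=19 (bin 10011); offset now 5 = byte 0 bit 5; 43 bits remain
Read 2: bits[5:13] width=8 -> value=56 (bin 00111000); offset now 13 = byte 1 bit 5; 35 bits remain
Read 3: bits[13:25] width=12 -> value=942 (bin 001110101110); offset now 25 = byte 3 bit 1; 23 bits remain
Read 4: bits[25:31] width=6 -> value=32 (bin 100000); offset now 31 = byte 3 bit 7; 17 bits remain

Answer: 17 0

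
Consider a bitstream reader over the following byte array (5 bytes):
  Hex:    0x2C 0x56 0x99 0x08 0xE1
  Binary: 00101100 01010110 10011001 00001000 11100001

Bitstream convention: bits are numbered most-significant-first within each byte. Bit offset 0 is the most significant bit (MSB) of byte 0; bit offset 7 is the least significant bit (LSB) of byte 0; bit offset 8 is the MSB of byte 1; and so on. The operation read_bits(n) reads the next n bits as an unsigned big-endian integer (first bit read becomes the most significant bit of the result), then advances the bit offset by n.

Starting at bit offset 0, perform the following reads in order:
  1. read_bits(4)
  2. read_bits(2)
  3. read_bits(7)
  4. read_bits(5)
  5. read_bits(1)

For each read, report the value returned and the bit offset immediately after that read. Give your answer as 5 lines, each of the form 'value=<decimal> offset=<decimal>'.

Read 1: bits[0:4] width=4 -> value=2 (bin 0010); offset now 4 = byte 0 bit 4; 36 bits remain
Read 2: bits[4:6] width=2 -> value=3 (bin 11); offset now 6 = byte 0 bit 6; 34 bits remain
Read 3: bits[6:13] width=7 -> value=10 (bin 0001010); offset now 13 = byte 1 bit 5; 27 bits remain
Read 4: bits[13:18] width=5 -> value=26 (bin 11010); offset now 18 = byte 2 bit 2; 22 bits remain
Read 5: bits[18:19] width=1 -> value=0 (bin 0); offset now 19 = byte 2 bit 3; 21 bits remain

Answer: value=2 offset=4
value=3 offset=6
value=10 offset=13
value=26 offset=18
value=0 offset=19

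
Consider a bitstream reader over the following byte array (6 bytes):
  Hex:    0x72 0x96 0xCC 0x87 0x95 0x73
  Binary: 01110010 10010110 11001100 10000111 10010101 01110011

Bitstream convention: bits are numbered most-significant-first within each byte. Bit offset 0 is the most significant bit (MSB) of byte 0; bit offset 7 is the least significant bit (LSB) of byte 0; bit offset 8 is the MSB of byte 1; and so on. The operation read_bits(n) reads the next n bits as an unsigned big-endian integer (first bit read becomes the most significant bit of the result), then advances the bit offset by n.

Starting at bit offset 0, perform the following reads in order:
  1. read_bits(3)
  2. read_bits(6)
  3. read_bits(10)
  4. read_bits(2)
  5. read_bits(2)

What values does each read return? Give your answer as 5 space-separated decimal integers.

Read 1: bits[0:3] width=3 -> value=3 (bin 011); offset now 3 = byte 0 bit 3; 45 bits remain
Read 2: bits[3:9] width=6 -> value=37 (bin 100101); offset now 9 = byte 1 bit 1; 39 bits remain
Read 3: bits[9:19] width=10 -> value=182 (bin 0010110110); offset now 19 = byte 2 bit 3; 29 bits remain
Read 4: bits[19:21] width=2 -> value=1 (bin 01); offset now 21 = byte 2 bit 5; 27 bits remain
Read 5: bits[21:23] width=2 -> value=2 (bin 10); offset now 23 = byte 2 bit 7; 25 bits remain

Answer: 3 37 182 1 2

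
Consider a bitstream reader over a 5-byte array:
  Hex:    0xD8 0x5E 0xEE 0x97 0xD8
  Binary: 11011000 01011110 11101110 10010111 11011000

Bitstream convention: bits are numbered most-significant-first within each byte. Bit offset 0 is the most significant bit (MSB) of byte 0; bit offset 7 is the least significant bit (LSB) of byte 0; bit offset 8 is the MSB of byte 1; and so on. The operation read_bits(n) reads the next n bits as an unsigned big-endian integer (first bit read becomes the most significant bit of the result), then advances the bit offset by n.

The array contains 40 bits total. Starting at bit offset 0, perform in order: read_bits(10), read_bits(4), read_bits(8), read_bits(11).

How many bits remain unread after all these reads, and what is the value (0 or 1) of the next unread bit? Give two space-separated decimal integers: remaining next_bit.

Answer: 7 1

Derivation:
Read 1: bits[0:10] width=10 -> value=865 (bin 1101100001); offset now 10 = byte 1 bit 2; 30 bits remain
Read 2: bits[10:14] width=4 -> value=7 (bin 0111); offset now 14 = byte 1 bit 6; 26 bits remain
Read 3: bits[14:22] width=8 -> value=187 (bin 10111011); offset now 22 = byte 2 bit 6; 18 bits remain
Read 4: bits[22:33] width=11 -> value=1327 (bin 10100101111); offset now 33 = byte 4 bit 1; 7 bits remain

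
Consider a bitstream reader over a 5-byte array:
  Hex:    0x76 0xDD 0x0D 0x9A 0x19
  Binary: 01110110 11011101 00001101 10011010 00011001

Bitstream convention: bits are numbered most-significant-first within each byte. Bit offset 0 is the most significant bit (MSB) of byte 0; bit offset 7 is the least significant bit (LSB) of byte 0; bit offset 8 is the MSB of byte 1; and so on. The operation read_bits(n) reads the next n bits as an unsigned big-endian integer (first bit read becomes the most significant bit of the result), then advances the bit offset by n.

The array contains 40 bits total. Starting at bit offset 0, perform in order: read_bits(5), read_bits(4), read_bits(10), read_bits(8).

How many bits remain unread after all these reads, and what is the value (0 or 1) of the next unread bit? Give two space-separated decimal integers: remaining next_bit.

Answer: 13 1

Derivation:
Read 1: bits[0:5] width=5 -> value=14 (bin 01110); offset now 5 = byte 0 bit 5; 35 bits remain
Read 2: bits[5:9] width=4 -> value=13 (bin 1101); offset now 9 = byte 1 bit 1; 31 bits remain
Read 3: bits[9:19] width=10 -> value=744 (bin 1011101000); offset now 19 = byte 2 bit 3; 21 bits remain
Read 4: bits[19:27] width=8 -> value=108 (bin 01101100); offset now 27 = byte 3 bit 3; 13 bits remain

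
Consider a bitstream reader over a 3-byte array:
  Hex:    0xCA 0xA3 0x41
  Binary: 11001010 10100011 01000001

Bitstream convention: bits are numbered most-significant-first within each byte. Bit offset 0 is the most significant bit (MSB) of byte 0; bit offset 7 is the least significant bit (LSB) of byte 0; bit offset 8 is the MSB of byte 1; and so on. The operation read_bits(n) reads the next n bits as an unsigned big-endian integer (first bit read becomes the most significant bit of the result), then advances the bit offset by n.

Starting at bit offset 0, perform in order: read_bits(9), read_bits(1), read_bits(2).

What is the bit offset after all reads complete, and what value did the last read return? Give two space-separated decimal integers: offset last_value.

Answer: 12 2

Derivation:
Read 1: bits[0:9] width=9 -> value=405 (bin 110010101); offset now 9 = byte 1 bit 1; 15 bits remain
Read 2: bits[9:10] width=1 -> value=0 (bin 0); offset now 10 = byte 1 bit 2; 14 bits remain
Read 3: bits[10:12] width=2 -> value=2 (bin 10); offset now 12 = byte 1 bit 4; 12 bits remain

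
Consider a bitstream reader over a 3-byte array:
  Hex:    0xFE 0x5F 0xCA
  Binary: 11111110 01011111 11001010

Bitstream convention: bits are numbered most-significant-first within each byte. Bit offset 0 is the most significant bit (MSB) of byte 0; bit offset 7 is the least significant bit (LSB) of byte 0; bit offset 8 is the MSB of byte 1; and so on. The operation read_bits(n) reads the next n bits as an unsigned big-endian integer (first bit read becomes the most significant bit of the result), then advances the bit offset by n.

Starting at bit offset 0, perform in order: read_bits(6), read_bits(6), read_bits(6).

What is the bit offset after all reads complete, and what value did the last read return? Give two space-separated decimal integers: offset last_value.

Answer: 18 63

Derivation:
Read 1: bits[0:6] width=6 -> value=63 (bin 111111); offset now 6 = byte 0 bit 6; 18 bits remain
Read 2: bits[6:12] width=6 -> value=37 (bin 100101); offset now 12 = byte 1 bit 4; 12 bits remain
Read 3: bits[12:18] width=6 -> value=63 (bin 111111); offset now 18 = byte 2 bit 2; 6 bits remain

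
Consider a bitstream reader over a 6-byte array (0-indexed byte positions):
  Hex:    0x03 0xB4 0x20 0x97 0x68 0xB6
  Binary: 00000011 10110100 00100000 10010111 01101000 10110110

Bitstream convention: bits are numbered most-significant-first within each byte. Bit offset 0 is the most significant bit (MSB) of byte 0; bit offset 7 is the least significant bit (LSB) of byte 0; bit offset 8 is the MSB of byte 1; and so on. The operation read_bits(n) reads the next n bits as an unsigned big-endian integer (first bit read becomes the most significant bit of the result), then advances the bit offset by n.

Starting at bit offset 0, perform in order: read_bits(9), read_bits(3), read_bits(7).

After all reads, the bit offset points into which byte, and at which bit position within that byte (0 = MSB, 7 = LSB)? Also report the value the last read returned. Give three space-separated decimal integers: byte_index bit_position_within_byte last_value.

Answer: 2 3 33

Derivation:
Read 1: bits[0:9] width=9 -> value=7 (bin 000000111); offset now 9 = byte 1 bit 1; 39 bits remain
Read 2: bits[9:12] width=3 -> value=3 (bin 011); offset now 12 = byte 1 bit 4; 36 bits remain
Read 3: bits[12:19] width=7 -> value=33 (bin 0100001); offset now 19 = byte 2 bit 3; 29 bits remain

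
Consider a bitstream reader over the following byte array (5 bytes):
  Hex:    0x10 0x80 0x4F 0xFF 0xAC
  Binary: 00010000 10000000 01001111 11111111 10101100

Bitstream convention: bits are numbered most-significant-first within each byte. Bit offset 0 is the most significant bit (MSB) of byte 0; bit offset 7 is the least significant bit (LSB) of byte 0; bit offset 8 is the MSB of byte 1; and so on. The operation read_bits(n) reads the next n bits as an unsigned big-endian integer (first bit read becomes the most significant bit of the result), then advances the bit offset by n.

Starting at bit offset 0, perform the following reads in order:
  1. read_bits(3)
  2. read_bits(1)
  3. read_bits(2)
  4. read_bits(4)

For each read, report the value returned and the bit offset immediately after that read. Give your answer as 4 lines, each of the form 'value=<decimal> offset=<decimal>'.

Answer: value=0 offset=3
value=1 offset=4
value=0 offset=6
value=2 offset=10

Derivation:
Read 1: bits[0:3] width=3 -> value=0 (bin 000); offset now 3 = byte 0 bit 3; 37 bits remain
Read 2: bits[3:4] width=1 -> value=1 (bin 1); offset now 4 = byte 0 bit 4; 36 bits remain
Read 3: bits[4:6] width=2 -> value=0 (bin 00); offset now 6 = byte 0 bit 6; 34 bits remain
Read 4: bits[6:10] width=4 -> value=2 (bin 0010); offset now 10 = byte 1 bit 2; 30 bits remain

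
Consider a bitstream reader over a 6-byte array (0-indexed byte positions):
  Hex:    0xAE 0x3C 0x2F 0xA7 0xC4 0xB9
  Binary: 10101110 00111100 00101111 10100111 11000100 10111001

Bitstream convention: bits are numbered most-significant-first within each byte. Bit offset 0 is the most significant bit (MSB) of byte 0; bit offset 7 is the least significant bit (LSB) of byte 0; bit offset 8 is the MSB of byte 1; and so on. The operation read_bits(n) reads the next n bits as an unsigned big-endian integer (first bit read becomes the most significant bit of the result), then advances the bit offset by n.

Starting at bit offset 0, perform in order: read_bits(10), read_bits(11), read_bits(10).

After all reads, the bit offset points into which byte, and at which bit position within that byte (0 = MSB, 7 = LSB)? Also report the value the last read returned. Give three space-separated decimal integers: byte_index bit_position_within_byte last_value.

Answer: 3 7 979

Derivation:
Read 1: bits[0:10] width=10 -> value=696 (bin 1010111000); offset now 10 = byte 1 bit 2; 38 bits remain
Read 2: bits[10:21] width=11 -> value=1925 (bin 11110000101); offset now 21 = byte 2 bit 5; 27 bits remain
Read 3: bits[21:31] width=10 -> value=979 (bin 1111010011); offset now 31 = byte 3 bit 7; 17 bits remain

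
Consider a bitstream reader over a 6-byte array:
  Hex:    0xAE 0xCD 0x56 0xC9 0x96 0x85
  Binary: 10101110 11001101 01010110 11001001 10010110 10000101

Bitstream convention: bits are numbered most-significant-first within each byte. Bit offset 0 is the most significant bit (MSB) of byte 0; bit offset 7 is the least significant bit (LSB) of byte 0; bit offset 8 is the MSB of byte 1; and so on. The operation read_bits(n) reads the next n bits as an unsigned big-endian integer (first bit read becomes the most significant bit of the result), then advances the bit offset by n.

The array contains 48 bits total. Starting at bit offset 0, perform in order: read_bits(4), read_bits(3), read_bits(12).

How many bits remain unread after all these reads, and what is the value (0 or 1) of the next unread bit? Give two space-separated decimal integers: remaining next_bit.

Answer: 29 1

Derivation:
Read 1: bits[0:4] width=4 -> value=10 (bin 1010); offset now 4 = byte 0 bit 4; 44 bits remain
Read 2: bits[4:7] width=3 -> value=7 (bin 111); offset now 7 = byte 0 bit 7; 41 bits remain
Read 3: bits[7:19] width=12 -> value=1642 (bin 011001101010); offset now 19 = byte 2 bit 3; 29 bits remain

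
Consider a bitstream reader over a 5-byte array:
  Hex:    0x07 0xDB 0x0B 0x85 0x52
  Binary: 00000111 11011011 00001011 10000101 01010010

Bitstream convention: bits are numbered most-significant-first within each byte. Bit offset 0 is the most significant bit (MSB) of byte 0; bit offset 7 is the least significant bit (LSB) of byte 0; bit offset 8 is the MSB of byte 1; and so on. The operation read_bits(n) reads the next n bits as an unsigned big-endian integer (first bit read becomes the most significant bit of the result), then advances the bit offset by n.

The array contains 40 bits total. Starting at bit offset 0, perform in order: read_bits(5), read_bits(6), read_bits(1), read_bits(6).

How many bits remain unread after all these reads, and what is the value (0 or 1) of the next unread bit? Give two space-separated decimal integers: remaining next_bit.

Answer: 22 0

Derivation:
Read 1: bits[0:5] width=5 -> value=0 (bin 00000); offset now 5 = byte 0 bit 5; 35 bits remain
Read 2: bits[5:11] width=6 -> value=62 (bin 111110); offset now 11 = byte 1 bit 3; 29 bits remain
Read 3: bits[11:12] width=1 -> value=1 (bin 1); offset now 12 = byte 1 bit 4; 28 bits remain
Read 4: bits[12:18] width=6 -> value=44 (bin 101100); offset now 18 = byte 2 bit 2; 22 bits remain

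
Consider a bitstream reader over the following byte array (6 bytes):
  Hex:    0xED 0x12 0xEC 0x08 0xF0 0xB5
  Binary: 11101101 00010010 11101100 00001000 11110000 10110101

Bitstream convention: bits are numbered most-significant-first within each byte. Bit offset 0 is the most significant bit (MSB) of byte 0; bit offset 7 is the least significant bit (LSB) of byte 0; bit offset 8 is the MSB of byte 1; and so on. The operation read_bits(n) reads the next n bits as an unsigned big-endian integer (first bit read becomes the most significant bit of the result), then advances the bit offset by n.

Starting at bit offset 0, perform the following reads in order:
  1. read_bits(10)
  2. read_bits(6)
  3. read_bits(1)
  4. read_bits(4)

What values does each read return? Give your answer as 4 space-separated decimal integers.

Read 1: bits[0:10] width=10 -> value=948 (bin 1110110100); offset now 10 = byte 1 bit 2; 38 bits remain
Read 2: bits[10:16] width=6 -> value=18 (bin 010010); offset now 16 = byte 2 bit 0; 32 bits remain
Read 3: bits[16:17] width=1 -> value=1 (bin 1); offset now 17 = byte 2 bit 1; 31 bits remain
Read 4: bits[17:21] width=4 -> value=13 (bin 1101); offset now 21 = byte 2 bit 5; 27 bits remain

Answer: 948 18 1 13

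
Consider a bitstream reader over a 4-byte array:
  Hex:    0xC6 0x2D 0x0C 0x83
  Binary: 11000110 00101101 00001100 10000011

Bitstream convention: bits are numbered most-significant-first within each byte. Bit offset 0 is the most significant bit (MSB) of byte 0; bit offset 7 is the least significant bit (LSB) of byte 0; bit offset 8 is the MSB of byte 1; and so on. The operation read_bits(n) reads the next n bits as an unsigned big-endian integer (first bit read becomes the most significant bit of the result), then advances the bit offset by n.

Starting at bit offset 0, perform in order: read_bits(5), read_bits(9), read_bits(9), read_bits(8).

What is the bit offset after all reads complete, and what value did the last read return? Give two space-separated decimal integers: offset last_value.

Answer: 31 65

Derivation:
Read 1: bits[0:5] width=5 -> value=24 (bin 11000); offset now 5 = byte 0 bit 5; 27 bits remain
Read 2: bits[5:14] width=9 -> value=395 (bin 110001011); offset now 14 = byte 1 bit 6; 18 bits remain
Read 3: bits[14:23] width=9 -> value=134 (bin 010000110); offset now 23 = byte 2 bit 7; 9 bits remain
Read 4: bits[23:31] width=8 -> value=65 (bin 01000001); offset now 31 = byte 3 bit 7; 1 bits remain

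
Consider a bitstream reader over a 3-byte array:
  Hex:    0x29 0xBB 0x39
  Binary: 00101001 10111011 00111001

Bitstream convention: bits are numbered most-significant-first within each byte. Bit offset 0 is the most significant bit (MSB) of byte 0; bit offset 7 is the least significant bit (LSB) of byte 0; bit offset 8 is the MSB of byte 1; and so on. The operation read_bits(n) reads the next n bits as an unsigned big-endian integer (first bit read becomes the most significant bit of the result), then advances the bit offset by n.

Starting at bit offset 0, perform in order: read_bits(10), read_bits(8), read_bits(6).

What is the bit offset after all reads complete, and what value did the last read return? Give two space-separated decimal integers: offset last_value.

Read 1: bits[0:10] width=10 -> value=166 (bin 0010100110); offset now 10 = byte 1 bit 2; 14 bits remain
Read 2: bits[10:18] width=8 -> value=236 (bin 11101100); offset now 18 = byte 2 bit 2; 6 bits remain
Read 3: bits[18:24] width=6 -> value=57 (bin 111001); offset now 24 = byte 3 bit 0; 0 bits remain

Answer: 24 57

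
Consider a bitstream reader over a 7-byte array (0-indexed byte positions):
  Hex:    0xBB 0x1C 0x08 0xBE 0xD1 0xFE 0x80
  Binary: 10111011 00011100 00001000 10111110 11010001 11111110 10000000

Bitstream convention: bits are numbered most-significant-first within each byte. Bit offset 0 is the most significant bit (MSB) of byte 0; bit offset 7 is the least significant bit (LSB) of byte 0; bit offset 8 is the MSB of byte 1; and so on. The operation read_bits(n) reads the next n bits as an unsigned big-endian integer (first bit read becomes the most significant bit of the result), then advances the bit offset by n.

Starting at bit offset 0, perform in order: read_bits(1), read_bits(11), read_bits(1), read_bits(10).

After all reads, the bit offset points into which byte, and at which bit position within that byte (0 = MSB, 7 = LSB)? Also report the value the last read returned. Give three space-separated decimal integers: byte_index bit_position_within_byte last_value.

Read 1: bits[0:1] width=1 -> value=1 (bin 1); offset now 1 = byte 0 bit 1; 55 bits remain
Read 2: bits[1:12] width=11 -> value=945 (bin 01110110001); offset now 12 = byte 1 bit 4; 44 bits remain
Read 3: bits[12:13] width=1 -> value=1 (bin 1); offset now 13 = byte 1 bit 5; 43 bits remain
Read 4: bits[13:23] width=10 -> value=516 (bin 1000000100); offset now 23 = byte 2 bit 7; 33 bits remain

Answer: 2 7 516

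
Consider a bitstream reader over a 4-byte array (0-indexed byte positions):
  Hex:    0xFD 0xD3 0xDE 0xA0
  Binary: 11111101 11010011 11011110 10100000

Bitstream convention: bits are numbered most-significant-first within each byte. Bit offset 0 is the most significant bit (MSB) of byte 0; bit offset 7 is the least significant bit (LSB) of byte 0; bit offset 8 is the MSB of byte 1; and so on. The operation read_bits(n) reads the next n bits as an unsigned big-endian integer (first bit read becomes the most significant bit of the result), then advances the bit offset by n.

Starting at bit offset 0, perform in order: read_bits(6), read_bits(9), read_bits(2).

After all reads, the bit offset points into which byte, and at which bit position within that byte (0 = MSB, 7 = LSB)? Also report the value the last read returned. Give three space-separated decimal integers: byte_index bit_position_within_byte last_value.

Read 1: bits[0:6] width=6 -> value=63 (bin 111111); offset now 6 = byte 0 bit 6; 26 bits remain
Read 2: bits[6:15] width=9 -> value=233 (bin 011101001); offset now 15 = byte 1 bit 7; 17 bits remain
Read 3: bits[15:17] width=2 -> value=3 (bin 11); offset now 17 = byte 2 bit 1; 15 bits remain

Answer: 2 1 3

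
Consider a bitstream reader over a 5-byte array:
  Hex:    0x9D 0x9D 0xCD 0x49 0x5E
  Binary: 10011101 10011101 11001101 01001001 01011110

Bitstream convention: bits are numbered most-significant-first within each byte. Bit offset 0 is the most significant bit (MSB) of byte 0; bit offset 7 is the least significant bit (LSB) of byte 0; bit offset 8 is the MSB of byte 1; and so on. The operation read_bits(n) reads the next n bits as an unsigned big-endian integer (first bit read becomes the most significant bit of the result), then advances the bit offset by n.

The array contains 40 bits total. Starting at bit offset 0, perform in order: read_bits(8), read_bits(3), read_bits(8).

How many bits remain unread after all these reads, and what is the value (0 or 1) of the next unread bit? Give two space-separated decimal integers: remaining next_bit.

Answer: 21 0

Derivation:
Read 1: bits[0:8] width=8 -> value=157 (bin 10011101); offset now 8 = byte 1 bit 0; 32 bits remain
Read 2: bits[8:11] width=3 -> value=4 (bin 100); offset now 11 = byte 1 bit 3; 29 bits remain
Read 3: bits[11:19] width=8 -> value=238 (bin 11101110); offset now 19 = byte 2 bit 3; 21 bits remain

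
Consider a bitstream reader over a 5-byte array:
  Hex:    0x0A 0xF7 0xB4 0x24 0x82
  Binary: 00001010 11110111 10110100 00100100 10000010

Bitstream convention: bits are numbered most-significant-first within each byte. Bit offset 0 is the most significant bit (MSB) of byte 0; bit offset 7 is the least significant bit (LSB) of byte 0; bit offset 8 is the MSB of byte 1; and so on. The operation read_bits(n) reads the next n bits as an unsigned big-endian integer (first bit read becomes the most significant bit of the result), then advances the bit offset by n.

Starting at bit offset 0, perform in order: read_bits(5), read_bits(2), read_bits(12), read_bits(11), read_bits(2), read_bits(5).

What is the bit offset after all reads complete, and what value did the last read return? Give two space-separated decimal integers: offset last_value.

Read 1: bits[0:5] width=5 -> value=1 (bin 00001); offset now 5 = byte 0 bit 5; 35 bits remain
Read 2: bits[5:7] width=2 -> value=1 (bin 01); offset now 7 = byte 0 bit 7; 33 bits remain
Read 3: bits[7:19] width=12 -> value=1981 (bin 011110111101); offset now 19 = byte 2 bit 3; 21 bits remain
Read 4: bits[19:30] width=11 -> value=1289 (bin 10100001001); offset now 30 = byte 3 bit 6; 10 bits remain
Read 5: bits[30:32] width=2 -> value=0 (bin 00); offset now 32 = byte 4 bit 0; 8 bits remain
Read 6: bits[32:37] width=5 -> value=16 (bin 10000); offset now 37 = byte 4 bit 5; 3 bits remain

Answer: 37 16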